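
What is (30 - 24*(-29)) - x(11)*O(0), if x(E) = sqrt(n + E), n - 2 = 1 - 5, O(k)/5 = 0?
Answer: 726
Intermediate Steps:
O(k) = 0 (O(k) = 5*0 = 0)
n = -2 (n = 2 + (1 - 5) = 2 - 4 = -2)
x(E) = sqrt(-2 + E)
(30 - 24*(-29)) - x(11)*O(0) = (30 - 24*(-29)) - sqrt(-2 + 11)*0 = (30 + 696) - sqrt(9)*0 = 726 - 3*0 = 726 - 1*0 = 726 + 0 = 726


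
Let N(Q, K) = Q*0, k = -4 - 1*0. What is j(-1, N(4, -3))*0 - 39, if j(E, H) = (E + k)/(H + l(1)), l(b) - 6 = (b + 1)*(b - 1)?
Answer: -39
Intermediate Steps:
l(b) = 6 + (1 + b)*(-1 + b) (l(b) = 6 + (b + 1)*(b - 1) = 6 + (1 + b)*(-1 + b))
k = -4 (k = -4 + 0 = -4)
N(Q, K) = 0
j(E, H) = (-4 + E)/(6 + H) (j(E, H) = (E - 4)/(H + (5 + 1²)) = (-4 + E)/(H + (5 + 1)) = (-4 + E)/(H + 6) = (-4 + E)/(6 + H))
j(-1, N(4, -3))*0 - 39 = ((-4 - 1)/(6 + 0))*0 - 39 = (-5/6)*0 - 39 = ((⅙)*(-5))*0 - 39 = -⅚*0 - 39 = 0 - 39 = -39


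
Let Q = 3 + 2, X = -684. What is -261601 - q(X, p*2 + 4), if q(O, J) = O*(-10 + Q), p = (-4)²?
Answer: -265021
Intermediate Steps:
Q = 5
p = 16
q(O, J) = -5*O (q(O, J) = O*(-10 + 5) = O*(-5) = -5*O)
-261601 - q(X, p*2 + 4) = -261601 - (-5)*(-684) = -261601 - 1*3420 = -261601 - 3420 = -265021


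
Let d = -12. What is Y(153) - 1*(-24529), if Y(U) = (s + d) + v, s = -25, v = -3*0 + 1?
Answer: 24493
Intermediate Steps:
v = 1 (v = 0 + 1 = 1)
Y(U) = -36 (Y(U) = (-25 - 12) + 1 = -37 + 1 = -36)
Y(153) - 1*(-24529) = -36 - 1*(-24529) = -36 + 24529 = 24493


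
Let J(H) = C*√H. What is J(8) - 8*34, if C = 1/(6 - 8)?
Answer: -272 - √2 ≈ -273.41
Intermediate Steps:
C = -½ (C = 1/(-2) = -½ ≈ -0.50000)
J(H) = -√H/2
J(8) - 8*34 = -√2 - 8*34 = -√2 - 272 = -272 - √2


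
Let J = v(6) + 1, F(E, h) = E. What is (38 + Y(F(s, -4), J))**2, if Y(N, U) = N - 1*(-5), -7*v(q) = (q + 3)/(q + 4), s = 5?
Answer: 2304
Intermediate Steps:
v(q) = -(3 + q)/(7*(4 + q)) (v(q) = -(q + 3)/(7*(q + 4)) = -(3 + q)/(7*(4 + q)))
J = 61/70 (J = (-3 - 1*6)/(7*(4 + 6)) + 1 = (1/7)*(-3 - 6)/10 + 1 = (1/7)*(1/10)*(-9) + 1 = -9/70 + 1 = 61/70 ≈ 0.87143)
Y(N, U) = 5 + N (Y(N, U) = N + 5 = 5 + N)
(38 + Y(F(s, -4), J))**2 = (38 + (5 + 5))**2 = (38 + 10)**2 = 48**2 = 2304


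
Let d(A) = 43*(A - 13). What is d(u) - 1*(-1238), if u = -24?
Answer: -353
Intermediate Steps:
d(A) = -559 + 43*A (d(A) = 43*(-13 + A) = -559 + 43*A)
d(u) - 1*(-1238) = (-559 + 43*(-24)) - 1*(-1238) = (-559 - 1032) + 1238 = -1591 + 1238 = -353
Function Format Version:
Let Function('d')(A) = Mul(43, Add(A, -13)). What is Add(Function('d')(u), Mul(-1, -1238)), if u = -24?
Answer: -353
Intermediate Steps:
Function('d')(A) = Add(-559, Mul(43, A)) (Function('d')(A) = Mul(43, Add(-13, A)) = Add(-559, Mul(43, A)))
Add(Function('d')(u), Mul(-1, -1238)) = Add(Add(-559, Mul(43, -24)), Mul(-1, -1238)) = Add(Add(-559, -1032), 1238) = Add(-1591, 1238) = -353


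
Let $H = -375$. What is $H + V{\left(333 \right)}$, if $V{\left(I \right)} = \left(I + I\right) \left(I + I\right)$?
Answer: $443181$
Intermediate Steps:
$V{\left(I \right)} = 4 I^{2}$ ($V{\left(I \right)} = 2 I 2 I = 4 I^{2}$)
$H + V{\left(333 \right)} = -375 + 4 \cdot 333^{2} = -375 + 4 \cdot 110889 = -375 + 443556 = 443181$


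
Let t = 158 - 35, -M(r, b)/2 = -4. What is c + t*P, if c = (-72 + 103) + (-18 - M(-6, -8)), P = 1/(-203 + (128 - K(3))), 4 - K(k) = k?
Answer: 257/76 ≈ 3.3816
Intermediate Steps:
K(k) = 4 - k
M(r, b) = 8 (M(r, b) = -2*(-4) = 8)
t = 123
P = -1/76 (P = 1/(-203 + (128 - (4 - 1*3))) = 1/(-203 + (128 - (4 - 3))) = 1/(-203 + (128 - 1*1)) = 1/(-203 + (128 - 1)) = 1/(-203 + 127) = 1/(-76) = -1/76 ≈ -0.013158)
c = 5 (c = (-72 + 103) + (-18 - 1*8) = 31 + (-18 - 8) = 31 - 26 = 5)
c + t*P = 5 + 123*(-1/76) = 5 - 123/76 = 257/76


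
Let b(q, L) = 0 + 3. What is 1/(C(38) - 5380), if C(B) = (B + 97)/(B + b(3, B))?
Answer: -41/220445 ≈ -0.00018599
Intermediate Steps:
b(q, L) = 3
C(B) = (97 + B)/(3 + B) (C(B) = (B + 97)/(B + 3) = (97 + B)/(3 + B))
1/(C(38) - 5380) = 1/((97 + 38)/(3 + 38) - 5380) = 1/(135/41 - 5380) = 1/(-220445/41) = -41/220445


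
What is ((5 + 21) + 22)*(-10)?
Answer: -480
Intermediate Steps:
((5 + 21) + 22)*(-10) = (26 + 22)*(-10) = 48*(-10) = -480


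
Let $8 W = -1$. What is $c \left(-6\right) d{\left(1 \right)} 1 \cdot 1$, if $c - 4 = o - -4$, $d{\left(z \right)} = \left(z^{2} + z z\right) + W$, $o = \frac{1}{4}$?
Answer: $- \frac{1485}{16} \approx -92.813$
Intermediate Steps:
$W = - \frac{1}{8}$ ($W = \frac{1}{8} \left(-1\right) = - \frac{1}{8} \approx -0.125$)
$o = \frac{1}{4} \approx 0.25$
$d{\left(z \right)} = - \frac{1}{8} + 2 z^{2}$ ($d{\left(z \right)} = \left(z^{2} + z z\right) - \frac{1}{8} = \left(z^{2} + z^{2}\right) - \frac{1}{8} = 2 z^{2} - \frac{1}{8} = - \frac{1}{8} + 2 z^{2}$)
$c = \frac{33}{4}$ ($c = 4 + \left(\frac{1}{4} - -4\right) = 4 + \left(\frac{1}{4} + 4\right) = 4 + \frac{17}{4} = \frac{33}{4} \approx 8.25$)
$c \left(-6\right) d{\left(1 \right)} 1 \cdot 1 = \frac{33}{4} \left(-6\right) \left(- \frac{1}{8} + 2 \cdot 1^{2}\right) 1 \cdot 1 = - \frac{99 \left(- \frac{1}{8} + 2 \cdot 1\right) 1 \cdot 1}{2} = - \frac{99 \left(- \frac{1}{8} + 2\right) 1 \cdot 1}{2} = - \frac{99 \cdot \frac{15}{8} \cdot 1 \cdot 1}{2} = - \frac{99 \cdot \frac{15}{8} \cdot 1}{2} = \left(- \frac{99}{2}\right) \frac{15}{8} = - \frac{1485}{16}$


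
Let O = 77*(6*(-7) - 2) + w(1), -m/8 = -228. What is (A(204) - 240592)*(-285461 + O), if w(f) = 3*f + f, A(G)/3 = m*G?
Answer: -252940411120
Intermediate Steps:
m = 1824 (m = -8*(-228) = 1824)
A(G) = 5472*G (A(G) = 3*(1824*G) = 5472*G)
w(f) = 4*f
O = -3384 (O = 77*(6*(-7) - 2) + 4*1 = 77*(-42 - 2) + 4 = 77*(-44) + 4 = -3388 + 4 = -3384)
(A(204) - 240592)*(-285461 + O) = (5472*204 - 240592)*(-285461 - 3384) = (1116288 - 240592)*(-288845) = 875696*(-288845) = -252940411120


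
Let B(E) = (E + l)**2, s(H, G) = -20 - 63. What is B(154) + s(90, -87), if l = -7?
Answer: 21526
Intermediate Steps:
s(H, G) = -83
B(E) = (-7 + E)**2 (B(E) = (E - 7)**2 = (-7 + E)**2)
B(154) + s(90, -87) = (-7 + 154)**2 - 83 = 147**2 - 83 = 21609 - 83 = 21526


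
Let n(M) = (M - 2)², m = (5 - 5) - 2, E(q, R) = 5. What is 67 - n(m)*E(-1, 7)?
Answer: -13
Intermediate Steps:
m = -2 (m = 0 - 2 = -2)
n(M) = (-2 + M)²
67 - n(m)*E(-1, 7) = 67 - (-2 - 2)²*5 = 67 - (-4)²*5 = 67 - 16*5 = 67 - 1*80 = 67 - 80 = -13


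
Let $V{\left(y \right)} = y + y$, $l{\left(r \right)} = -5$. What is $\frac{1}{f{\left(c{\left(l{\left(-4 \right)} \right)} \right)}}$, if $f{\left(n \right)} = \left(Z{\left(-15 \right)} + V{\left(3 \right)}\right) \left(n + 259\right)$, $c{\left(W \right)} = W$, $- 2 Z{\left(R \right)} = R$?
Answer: $\frac{1}{3429} \approx 0.00029163$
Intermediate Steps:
$V{\left(y \right)} = 2 y$
$Z{\left(R \right)} = - \frac{R}{2}$
$f{\left(n \right)} = \frac{6993}{2} + \frac{27 n}{2}$ ($f{\left(n \right)} = \left(\left(- \frac{1}{2}\right) \left(-15\right) + 2 \cdot 3\right) \left(n + 259\right) = \left(\frac{15}{2} + 6\right) \left(259 + n\right) = \frac{27 \left(259 + n\right)}{2} = \frac{6993}{2} + \frac{27 n}{2}$)
$\frac{1}{f{\left(c{\left(l{\left(-4 \right)} \right)} \right)}} = \frac{1}{\frac{6993}{2} + \frac{27}{2} \left(-5\right)} = \frac{1}{\frac{6993}{2} - \frac{135}{2}} = \frac{1}{3429}$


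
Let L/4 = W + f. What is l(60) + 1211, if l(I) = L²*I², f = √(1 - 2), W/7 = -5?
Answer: 70503611 - 4032000*I ≈ 7.0504e+7 - 4.032e+6*I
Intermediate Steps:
W = -35 (W = 7*(-5) = -35)
f = I (f = √(-1) = I ≈ 1.0*I)
L = -140 + 4*I (L = 4*(-35 + I) = -140 + 4*I ≈ -140.0 + 4.0*I)
l(I) = I²*(-140 + 4*I)² (l(I) = (-140 + 4*I)²*I² = I²*(-140 + 4*I)²)
l(60) + 1211 = 60²*(19584 - 1120*I) + 1211 = 3600*(19584 - 1120*I) + 1211 = (70502400 - 4032000*I) + 1211 = 70503611 - 4032000*I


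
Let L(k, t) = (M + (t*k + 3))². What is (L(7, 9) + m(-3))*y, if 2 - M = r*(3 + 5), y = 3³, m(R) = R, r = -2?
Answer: 190431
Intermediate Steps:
y = 27
M = 18 (M = 2 - (-2)*(3 + 5) = 2 - (-2)*8 = 2 - 1*(-16) = 2 + 16 = 18)
L(k, t) = (21 + k*t)² (L(k, t) = (18 + (t*k + 3))² = (18 + (k*t + 3))² = (18 + (3 + k*t))² = (21 + k*t)²)
(L(7, 9) + m(-3))*y = ((21 + 7*9)² - 3)*27 = ((21 + 63)² - 3)*27 = (84² - 3)*27 = (7056 - 3)*27 = 7053*27 = 190431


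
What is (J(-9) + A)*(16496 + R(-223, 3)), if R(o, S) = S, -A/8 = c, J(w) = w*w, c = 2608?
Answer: -342898717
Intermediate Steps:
J(w) = w**2
A = -20864 (A = -8*2608 = -20864)
(J(-9) + A)*(16496 + R(-223, 3)) = ((-9)**2 - 20864)*(16496 + 3) = (81 - 20864)*16499 = -20783*16499 = -342898717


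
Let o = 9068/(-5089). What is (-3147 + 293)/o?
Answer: 7262003/4534 ≈ 1601.7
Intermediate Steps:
o = -9068/5089 (o = 9068*(-1/5089) = -9068/5089 ≈ -1.7819)
(-3147 + 293)/o = (-3147 + 293)/(-9068/5089) = -2854*(-5089/9068) = 7262003/4534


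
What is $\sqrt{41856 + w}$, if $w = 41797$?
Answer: $\sqrt{83653} \approx 289.23$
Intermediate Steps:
$\sqrt{41856 + w} = \sqrt{41856 + 41797} = \sqrt{83653}$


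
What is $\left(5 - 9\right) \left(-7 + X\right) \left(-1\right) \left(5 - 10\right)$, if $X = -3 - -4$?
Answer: $120$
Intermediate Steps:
$X = 1$ ($X = -3 + 4 = 1$)
$\left(5 - 9\right) \left(-7 + X\right) \left(-1\right) \left(5 - 10\right) = \left(5 - 9\right) \left(-7 + 1\right) \left(-1\right) \left(5 - 10\right) = \left(-4\right) \left(-6\right) \left(-1\right) \left(5 - 10\right) = 24 \left(-1\right) \left(-5\right) = \left(-24\right) \left(-5\right) = 120$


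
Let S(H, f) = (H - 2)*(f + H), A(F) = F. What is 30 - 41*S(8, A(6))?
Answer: -3414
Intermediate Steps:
S(H, f) = (-2 + H)*(H + f)
30 - 41*S(8, A(6)) = 30 - 41*(8**2 - 2*8 - 2*6 + 8*6) = 30 - 41*(64 - 16 - 12 + 48) = 30 - 41*84 = 30 - 3444 = -3414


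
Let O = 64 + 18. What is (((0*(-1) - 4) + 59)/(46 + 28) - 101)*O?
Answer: -304179/37 ≈ -8221.0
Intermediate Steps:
O = 82
(((0*(-1) - 4) + 59)/(46 + 28) - 101)*O = (((0*(-1) - 4) + 59)/(46 + 28) - 101)*82 = (((0 - 4) + 59)/74 - 101)*82 = ((-4 + 59)*(1/74) - 101)*82 = (55*(1/74) - 101)*82 = (55/74 - 101)*82 = -7419/74*82 = -304179/37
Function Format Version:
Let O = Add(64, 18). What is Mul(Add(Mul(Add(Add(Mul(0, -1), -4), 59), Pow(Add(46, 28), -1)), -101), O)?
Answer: Rational(-304179, 37) ≈ -8221.0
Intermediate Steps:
O = 82
Mul(Add(Mul(Add(Add(Mul(0, -1), -4), 59), Pow(Add(46, 28), -1)), -101), O) = Mul(Add(Mul(Add(Add(Mul(0, -1), -4), 59), Pow(Add(46, 28), -1)), -101), 82) = Mul(Add(Mul(Add(Add(0, -4), 59), Pow(74, -1)), -101), 82) = Mul(Add(Mul(Add(-4, 59), Rational(1, 74)), -101), 82) = Mul(Add(Mul(55, Rational(1, 74)), -101), 82) = Mul(Add(Rational(55, 74), -101), 82) = Mul(Rational(-7419, 74), 82) = Rational(-304179, 37)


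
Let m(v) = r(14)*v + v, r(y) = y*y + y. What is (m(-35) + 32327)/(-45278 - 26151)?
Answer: -24942/71429 ≈ -0.34919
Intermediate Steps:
r(y) = y + y² (r(y) = y² + y = y + y²)
m(v) = 211*v (m(v) = (14*(1 + 14))*v + v = (14*15)*v + v = 210*v + v = 211*v)
(m(-35) + 32327)/(-45278 - 26151) = (211*(-35) + 32327)/(-45278 - 26151) = (-7385 + 32327)/(-71429) = 24942*(-1/71429) = -24942/71429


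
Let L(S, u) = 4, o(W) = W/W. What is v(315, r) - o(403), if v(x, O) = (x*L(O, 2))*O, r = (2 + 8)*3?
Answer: 37799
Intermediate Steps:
o(W) = 1
r = 30 (r = 10*3 = 30)
v(x, O) = 4*O*x (v(x, O) = (x*4)*O = (4*x)*O = 4*O*x)
v(315, r) - o(403) = 4*30*315 - 1*1 = 37800 - 1 = 37799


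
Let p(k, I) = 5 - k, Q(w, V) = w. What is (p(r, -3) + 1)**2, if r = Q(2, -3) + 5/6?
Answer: 361/36 ≈ 10.028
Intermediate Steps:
r = 17/6 (r = 2 + 5/6 = 17/6 ≈ 2.8333)
(p(r, -3) + 1)**2 = ((5 - 1*17/6) + 1)**2 = ((5 - 17/6) + 1)**2 = (13/6 + 1)**2 = (19/6)**2 = 361/36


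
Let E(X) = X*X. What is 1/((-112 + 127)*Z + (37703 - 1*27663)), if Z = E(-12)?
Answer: 1/12200 ≈ 8.1967e-5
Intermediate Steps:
E(X) = X²
Z = 144 (Z = (-12)² = 144)
1/((-112 + 127)*Z + (37703 - 1*27663)) = 1/((-112 + 127)*144 + (37703 - 1*27663)) = 1/(15*144 + (37703 - 27663)) = 1/(2160 + 10040) = 1/12200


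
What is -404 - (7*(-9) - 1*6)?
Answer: -335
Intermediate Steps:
-404 - (7*(-9) - 1*6) = -404 - (-63 - 6) = -404 - 1*(-69) = -404 + 69 = -335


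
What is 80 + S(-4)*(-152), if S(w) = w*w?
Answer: -2352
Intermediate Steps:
S(w) = w²
80 + S(-4)*(-152) = 80 + (-4)²*(-152) = 80 + 16*(-152) = 80 - 2432 = -2352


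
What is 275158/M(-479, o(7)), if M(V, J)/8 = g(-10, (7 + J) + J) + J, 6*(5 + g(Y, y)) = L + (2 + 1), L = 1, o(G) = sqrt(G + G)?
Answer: -5365581/172 - 1238211*sqrt(14)/172 ≈ -58131.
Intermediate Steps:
o(G) = sqrt(2)*sqrt(G) (o(G) = sqrt(2*G) = sqrt(2)*sqrt(G))
g(Y, y) = -13/3 (g(Y, y) = -5 + (1 + (2 + 1))/6 = -5 + (1 + 3)/6 = -5 + (1/6)*4 = -5 + 2/3 = -13/3)
M(V, J) = -104/3 + 8*J (M(V, J) = 8*(-13/3 + J) = -104/3 + 8*J)
275158/M(-479, o(7)) = 275158/(-104/3 + 8*(sqrt(2)*sqrt(7))) = 275158/(-104/3 + 8*sqrt(14))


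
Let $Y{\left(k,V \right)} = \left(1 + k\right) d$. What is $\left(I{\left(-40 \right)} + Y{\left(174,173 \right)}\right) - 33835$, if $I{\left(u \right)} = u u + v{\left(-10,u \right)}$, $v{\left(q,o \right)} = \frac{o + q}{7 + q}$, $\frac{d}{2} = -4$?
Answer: $- \frac{100855}{3} \approx -33618.0$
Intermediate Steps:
$d = -8$ ($d = 2 \left(-4\right) = -8$)
$v{\left(q,o \right)} = \frac{o + q}{7 + q}$
$I{\left(u \right)} = \frac{10}{3} + u^{2} - \frac{u}{3}$ ($I{\left(u \right)} = u u + \frac{u - 10}{7 - 10} = u^{2} + \frac{-10 + u}{-3} = u^{2} - \frac{-10 + u}{3} = u^{2} - \left(- \frac{10}{3} + \frac{u}{3}\right) = \frac{10}{3} + u^{2} - \frac{u}{3}$)
$Y{\left(k,V \right)} = -8 - 8 k$ ($Y{\left(k,V \right)} = \left(1 + k\right) \left(-8\right) = -8 - 8 k$)
$\left(I{\left(-40 \right)} + Y{\left(174,173 \right)}\right) - 33835 = \left(\left(\frac{10}{3} + \left(-40\right)^{2} - - \frac{40}{3}\right) - 1400\right) - 33835 = \left(\left(\frac{10}{3} + 1600 + \frac{40}{3}\right) - 1400\right) - 33835 = \left(\frac{4850}{3} - 1400\right) - 33835 = \frac{650}{3} - 33835 = - \frac{100855}{3}$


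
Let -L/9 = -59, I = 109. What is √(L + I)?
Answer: 8*√10 ≈ 25.298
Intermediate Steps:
L = 531 (L = -9*(-59) = 531)
√(L + I) = √(531 + 109) = √640 = 8*√10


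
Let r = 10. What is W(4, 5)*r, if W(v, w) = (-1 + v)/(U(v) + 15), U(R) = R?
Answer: 30/19 ≈ 1.5789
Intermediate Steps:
W(v, w) = (-1 + v)/(15 + v) (W(v, w) = (-1 + v)/(v + 15) = (-1 + v)/(15 + v))
W(4, 5)*r = ((-1 + 4)/(15 + 4))*10 = (3/19)*10 = 30/19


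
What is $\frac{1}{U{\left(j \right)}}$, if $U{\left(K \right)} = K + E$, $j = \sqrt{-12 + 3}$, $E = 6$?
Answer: $\frac{2}{15} - \frac{i}{15} \approx 0.13333 - 0.066667 i$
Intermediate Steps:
$j = 3 i$ ($j = \sqrt{-9} = 3 i \approx 3.0 i$)
$U{\left(K \right)} = 6 + K$ ($U{\left(K \right)} = K + 6 = 6 + K$)
$\frac{1}{U{\left(j \right)}} = \frac{1}{6 + 3 i} = \frac{6 - 3 i}{45}$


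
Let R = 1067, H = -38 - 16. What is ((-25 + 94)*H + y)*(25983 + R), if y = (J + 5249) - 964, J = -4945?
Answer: -118641300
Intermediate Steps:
H = -54
y = -660 (y = (-4945 + 5249) - 964 = 304 - 964 = -660)
((-25 + 94)*H + y)*(25983 + R) = ((-25 + 94)*(-54) - 660)*(25983 + 1067) = (69*(-54) - 660)*27050 = (-3726 - 660)*27050 = -4386*27050 = -118641300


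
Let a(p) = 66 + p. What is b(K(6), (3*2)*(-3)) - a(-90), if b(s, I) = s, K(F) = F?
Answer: 30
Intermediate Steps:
b(K(6), (3*2)*(-3)) - a(-90) = 6 - (66 - 90) = 6 - 1*(-24) = 6 + 24 = 30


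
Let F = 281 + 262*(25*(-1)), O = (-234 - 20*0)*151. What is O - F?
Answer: -29065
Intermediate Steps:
O = -35334 (O = (-234 + 0)*151 = -234*151 = -35334)
F = -6269 (F = 281 + 262*(-25) = 281 - 6550 = -6269)
O - F = -35334 - 1*(-6269) = -35334 + 6269 = -29065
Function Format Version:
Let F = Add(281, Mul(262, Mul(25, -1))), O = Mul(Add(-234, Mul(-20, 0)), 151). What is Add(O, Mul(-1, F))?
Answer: -29065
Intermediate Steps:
O = -35334 (O = Mul(Add(-234, 0), 151) = Mul(-234, 151) = -35334)
F = -6269 (F = Add(281, Mul(262, -25)) = Add(281, -6550) = -6269)
Add(O, Mul(-1, F)) = Add(-35334, Mul(-1, -6269)) = Add(-35334, 6269) = -29065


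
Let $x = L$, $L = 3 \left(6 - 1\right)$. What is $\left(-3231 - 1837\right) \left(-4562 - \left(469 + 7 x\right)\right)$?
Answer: $26029248$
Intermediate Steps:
$L = 15$ ($L = 3 \cdot 5 = 15$)
$x = 15$
$\left(-3231 - 1837\right) \left(-4562 - \left(469 + 7 x\right)\right) = \left(-3231 - 1837\right) \left(-4562 - \left(469 + 105\right)\right) = - 5068 \left(-4562 - 574\right) = \left(-5068\right) \left(-5136\right) = 26029248$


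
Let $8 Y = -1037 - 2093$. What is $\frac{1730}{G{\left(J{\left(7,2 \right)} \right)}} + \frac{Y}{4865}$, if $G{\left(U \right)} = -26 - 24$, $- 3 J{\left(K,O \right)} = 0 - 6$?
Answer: $- \frac{674881}{19460} \approx -34.68$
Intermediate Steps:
$J{\left(K,O \right)} = 2$ ($J{\left(K,O \right)} = - \frac{0 - 6}{3} = \left(- \frac{1}{3}\right) \left(-6\right) = 2$)
$G{\left(U \right)} = -50$
$Y = - \frac{1565}{4}$ ($Y = \frac{-1037 - 2093}{8} = \frac{1}{8} \left(-3130\right) = - \frac{1565}{4} \approx -391.25$)
$\frac{1730}{G{\left(J{\left(7,2 \right)} \right)}} + \frac{Y}{4865} = \frac{1730}{-50} - \frac{1565}{4 \cdot 4865} = 1730 \left(- \frac{1}{50}\right) - \frac{313}{3892} = - \frac{173}{5} - \frac{313}{3892} = - \frac{674881}{19460}$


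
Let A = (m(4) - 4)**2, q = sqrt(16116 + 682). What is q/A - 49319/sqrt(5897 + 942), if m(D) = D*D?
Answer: -49319*sqrt(6839)/6839 + sqrt(16798)/144 ≈ -595.47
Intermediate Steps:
q = sqrt(16798) ≈ 129.61
m(D) = D**2
A = 144 (A = (4**2 - 4)**2 = (16 - 4)**2 = 12**2 = 144)
q/A - 49319/sqrt(5897 + 942) = sqrt(16798)/144 - 49319/sqrt(5897 + 942) = sqrt(16798)*(1/144) - 49319*sqrt(6839)/6839 = sqrt(16798)/144 - 49319*sqrt(6839)/6839 = -49319*sqrt(6839)/6839 + sqrt(16798)/144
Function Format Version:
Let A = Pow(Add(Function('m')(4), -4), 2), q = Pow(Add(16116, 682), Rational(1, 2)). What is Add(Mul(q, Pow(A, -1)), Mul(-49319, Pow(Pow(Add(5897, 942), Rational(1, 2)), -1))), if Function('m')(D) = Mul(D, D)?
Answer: Add(Mul(Rational(-49319, 6839), Pow(6839, Rational(1, 2))), Mul(Rational(1, 144), Pow(16798, Rational(1, 2)))) ≈ -595.47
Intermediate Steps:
q = Pow(16798, Rational(1, 2)) ≈ 129.61
Function('m')(D) = Pow(D, 2)
A = 144 (A = Pow(Add(Pow(4, 2), -4), 2) = Pow(Add(16, -4), 2) = Pow(12, 2) = 144)
Add(Mul(q, Pow(A, -1)), Mul(-49319, Pow(Pow(Add(5897, 942), Rational(1, 2)), -1))) = Add(Mul(Pow(16798, Rational(1, 2)), Pow(144, -1)), Mul(-49319, Pow(Pow(Add(5897, 942), Rational(1, 2)), -1))) = Add(Mul(Pow(16798, Rational(1, 2)), Rational(1, 144)), Mul(-49319, Pow(Pow(6839, Rational(1, 2)), -1))) = Add(Mul(Rational(1, 144), Pow(16798, Rational(1, 2))), Mul(-49319, Mul(Rational(1, 6839), Pow(6839, Rational(1, 2))))) = Add(Mul(Rational(1, 144), Pow(16798, Rational(1, 2))), Mul(Rational(-49319, 6839), Pow(6839, Rational(1, 2)))) = Add(Mul(Rational(-49319, 6839), Pow(6839, Rational(1, 2))), Mul(Rational(1, 144), Pow(16798, Rational(1, 2))))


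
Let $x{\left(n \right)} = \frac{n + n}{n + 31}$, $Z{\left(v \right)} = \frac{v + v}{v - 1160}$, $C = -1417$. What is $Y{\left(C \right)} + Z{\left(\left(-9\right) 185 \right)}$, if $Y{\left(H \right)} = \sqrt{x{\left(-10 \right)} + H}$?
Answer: $\frac{666}{565} + \frac{i \sqrt{625317}}{21} \approx 1.1788 + 37.656 i$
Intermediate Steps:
$Z{\left(v \right)} = \frac{2 v}{-1160 + v}$
$x{\left(n \right)} = \frac{2 n}{31 + n}$
$Y{\left(H \right)} = \sqrt{- \frac{20}{21} + H}$ ($Y{\left(H \right)} = \sqrt{2 \left(-10\right) \frac{1}{31 - 10} + H} = \sqrt{2 \left(-10\right) \frac{1}{21} + H} = \sqrt{- \frac{20}{21} + H}$)
$Y{\left(C \right)} + Z{\left(\left(-9\right) 185 \right)} = \frac{\sqrt{-420 + 441 \left(-1417\right)}}{21} + \frac{2 \left(\left(-9\right) 185\right)}{-1160 - 1665} = \frac{\sqrt{-420 - 624897}}{21} + 2 \left(-1665\right) \frac{1}{-1160 - 1665} = \frac{\sqrt{-625317}}{21} + 2 \left(-1665\right) \frac{1}{-2825} = \frac{i \sqrt{625317}}{21} + 2 \left(-1665\right) \left(- \frac{1}{2825}\right) = \frac{i \sqrt{625317}}{21} + \frac{666}{565} = \frac{666}{565} + \frac{i \sqrt{625317}}{21}$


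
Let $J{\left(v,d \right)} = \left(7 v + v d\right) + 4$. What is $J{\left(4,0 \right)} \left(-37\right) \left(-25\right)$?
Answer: $29600$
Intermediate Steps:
$J{\left(v,d \right)} = 4 + 7 v + d v$ ($J{\left(v,d \right)} = \left(7 v + d v\right) + 4 = 4 + 7 v + d v$)
$J{\left(4,0 \right)} \left(-37\right) \left(-25\right) = \left(4 + 7 \cdot 4 + 0 \cdot 4\right) \left(-37\right) \left(-25\right) = \left(4 + 28 + 0\right) \left(-37\right) \left(-25\right) = 32 \left(-37\right) \left(-25\right) = \left(-1184\right) \left(-25\right) = 29600$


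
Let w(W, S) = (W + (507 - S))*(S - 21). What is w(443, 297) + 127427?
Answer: 307655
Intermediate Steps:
w(W, S) = (-21 + S)*(507 + W - S) (w(W, S) = (507 + W - S)*(-21 + S) = (-21 + S)*(507 + W - S))
w(443, 297) + 127427 = (-10647 - 1*297² - 21*443 + 528*297 + 297*443) + 127427 = (-10647 - 1*88209 - 9303 + 156816 + 131571) + 127427 = (-10647 - 88209 - 9303 + 156816 + 131571) + 127427 = 180228 + 127427 = 307655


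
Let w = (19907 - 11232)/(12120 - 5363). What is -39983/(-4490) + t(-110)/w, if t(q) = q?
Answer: -119617191/1558030 ≈ -76.775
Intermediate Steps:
w = 8675/6757 ≈ 1.2839
-39983/(-4490) + t(-110)/w = -39983/(-4490) - 110/8675/6757 = -39983*(-1/4490) - 110*6757/8675 = 39983/4490 - 148654/1735 = -119617191/1558030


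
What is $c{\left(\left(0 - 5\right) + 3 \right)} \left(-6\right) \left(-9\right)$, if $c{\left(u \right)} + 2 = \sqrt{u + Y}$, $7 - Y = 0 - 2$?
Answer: $-108 + 54 \sqrt{7} \approx 34.871$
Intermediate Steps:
$Y = 9$ ($Y = 7 - \left(0 - 2\right) = 7 - -2 = 7 + 2 = 9$)
$c{\left(u \right)} = -2 + \sqrt{9 + u}$ ($c{\left(u \right)} = -2 + \sqrt{u + 9} = -2 + \sqrt{9 + u}$)
$c{\left(\left(0 - 5\right) + 3 \right)} \left(-6\right) \left(-9\right) = \left(-2 + \sqrt{9 + \left(\left(0 - 5\right) + 3\right)}\right) \left(-6\right) \left(-9\right) = \left(-2 + \sqrt{9 + \left(-5 + 3\right)}\right) \left(-6\right) \left(-9\right) = \left(-2 + \sqrt{9 - 2}\right) \left(-6\right) \left(-9\right) = \left(-2 + \sqrt{7}\right) \left(-6\right) \left(-9\right) = \left(12 - 6 \sqrt{7}\right) \left(-9\right) = -108 + 54 \sqrt{7}$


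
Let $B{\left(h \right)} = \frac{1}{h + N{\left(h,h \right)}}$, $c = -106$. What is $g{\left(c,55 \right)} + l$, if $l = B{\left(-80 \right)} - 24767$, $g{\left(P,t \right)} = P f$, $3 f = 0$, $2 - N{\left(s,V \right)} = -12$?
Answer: $- \frac{1634623}{66} \approx -24767.0$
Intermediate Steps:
$N{\left(s,V \right)} = 14$ ($N{\left(s,V \right)} = 2 - -12 = 2 + 12 = 14$)
$B{\left(h \right)} = \frac{1}{14 + h}$ ($B{\left(h \right)} = \frac{1}{h + 14} = \frac{1}{14 + h}$)
$f = 0$ ($f = \frac{1}{3} \cdot 0 = 0$)
$g{\left(P,t \right)} = 0$ ($g{\left(P,t \right)} = P 0 = 0$)
$l = - \frac{1634623}{66}$ ($l = \frac{1}{14 - 80} - 24767 = \frac{1}{-66} - 24767 = - \frac{1}{66} - 24767 = - \frac{1634623}{66} \approx -24767.0$)
$g{\left(c,55 \right)} + l = 0 - \frac{1634623}{66} = - \frac{1634623}{66}$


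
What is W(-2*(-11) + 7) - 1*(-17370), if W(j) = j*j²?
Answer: 41759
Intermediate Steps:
W(j) = j³
W(-2*(-11) + 7) - 1*(-17370) = (-2*(-11) + 7)³ - 1*(-17370) = (22 + 7)³ + 17370 = 29³ + 17370 = 24389 + 17370 = 41759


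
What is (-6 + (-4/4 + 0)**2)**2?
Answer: 25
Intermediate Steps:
(-6 + (-4/4 + 0)**2)**2 = (-6 + (-4*1/4 + 0)**2)**2 = (-6 + (-1 + 0)**2)**2 = (-6 + (-1)**2)**2 = (-6 + 1)**2 = (-5)**2 = 25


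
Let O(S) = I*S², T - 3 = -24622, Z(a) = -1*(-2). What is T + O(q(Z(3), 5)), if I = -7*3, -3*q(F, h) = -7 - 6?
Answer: -75040/3 ≈ -25013.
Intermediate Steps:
Z(a) = 2
q(F, h) = 13/3 (q(F, h) = -(-7 - 6)/3 = -⅓*(-13) = 13/3)
T = -24619 (T = 3 - 24622 = -24619)
I = -21 (I = -7*3 = -21)
O(S) = -21*S²
T + O(q(Z(3), 5)) = -24619 - 21*(13/3)² = -24619 - 21*169/9 = -24619 - 1183/3 = -75040/3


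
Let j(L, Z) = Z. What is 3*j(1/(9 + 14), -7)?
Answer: -21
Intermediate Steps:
3*j(1/(9 + 14), -7) = 3*(-7) = -21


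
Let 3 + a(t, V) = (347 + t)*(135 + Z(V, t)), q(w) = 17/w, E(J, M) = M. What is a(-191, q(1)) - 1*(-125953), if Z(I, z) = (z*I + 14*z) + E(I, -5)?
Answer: -777446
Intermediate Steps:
Z(I, z) = -5 + 14*z + I*z (Z(I, z) = (z*I + 14*z) - 5 = (I*z + 14*z) - 5 = (14*z + I*z) - 5 = -5 + 14*z + I*z)
a(t, V) = -3 + (347 + t)*(130 + 14*t + V*t) (a(t, V) = -3 + (347 + t)*(135 + (-5 + 14*t + V*t)) = -3 + (347 + t)*(130 + 14*t + V*t))
a(-191, q(1)) - 1*(-125953) = (45107 + 4993*(-191) - 191*(-5 + 14*(-191) + (17/1)*(-191)) + 347*(17/1)*(-191)) - 1*(-125953) = (45107 - 953663 - 191*(-5 - 2674 + (17*1)*(-191)) + 347*(17*1)*(-191)) + 125953 = (45107 - 953663 - 191*(-5 - 2674 + 17*(-191)) + 347*17*(-191)) + 125953 = (45107 - 953663 - 191*(-5 - 2674 - 3247) - 1126709) + 125953 = (45107 - 953663 - 191*(-5926) - 1126709) + 125953 = (45107 - 953663 + 1131866 - 1126709) + 125953 = -903399 + 125953 = -777446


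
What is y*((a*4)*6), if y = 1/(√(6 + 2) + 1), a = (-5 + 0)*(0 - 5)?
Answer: -600/7 + 1200*√2/7 ≈ 156.72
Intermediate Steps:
a = 25 (a = -5*(-5) = 25)
y = 1/(1 + 2*√2) (y = 1/(√8 + 1) = 1/(2*√2 + 1) = 1/(1 + 2*√2) ≈ 0.26120)
y*((a*4)*6) = (-⅐ + 2*√2/7)*((25*4)*6) = (-⅐ + 2*√2/7)*(100*6) = (-⅐ + 2*√2/7)*600 = -600/7 + 1200*√2/7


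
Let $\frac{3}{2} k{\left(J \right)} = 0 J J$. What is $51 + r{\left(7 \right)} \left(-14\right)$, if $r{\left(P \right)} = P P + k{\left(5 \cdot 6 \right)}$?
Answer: $-635$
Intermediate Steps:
$k{\left(J \right)} = 0$ ($k{\left(J \right)} = \frac{2 \cdot 0 J J}{3} = \frac{2 \cdot 0 J}{3} = \frac{2}{3} \cdot 0 = 0$)
$r{\left(P \right)} = P^{2}$ ($r{\left(P \right)} = P P + 0 = P^{2} + 0 = P^{2}$)
$51 + r{\left(7 \right)} \left(-14\right) = 51 + 7^{2} \left(-14\right) = 51 + 49 \left(-14\right) = 51 - 686 = -635$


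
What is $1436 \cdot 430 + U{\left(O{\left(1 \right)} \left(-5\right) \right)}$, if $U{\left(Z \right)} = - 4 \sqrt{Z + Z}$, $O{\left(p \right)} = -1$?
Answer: $617480 - 4 \sqrt{10} \approx 6.1747 \cdot 10^{5}$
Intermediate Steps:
$U{\left(Z \right)} = - 4 \sqrt{2} \sqrt{Z}$ ($U{\left(Z \right)} = - 4 \sqrt{2 Z} = - 4 \sqrt{2} \sqrt{Z}$)
$1436 \cdot 430 + U{\left(O{\left(1 \right)} \left(-5\right) \right)} = 1436 \cdot 430 - 4 \sqrt{2} \sqrt{\left(-1\right) \left(-5\right)} = 617480 - 4 \sqrt{2} \sqrt{5} = 617480 - 4 \sqrt{10}$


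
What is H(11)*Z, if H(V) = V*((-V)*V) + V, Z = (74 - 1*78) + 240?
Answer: -311520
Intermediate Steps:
Z = 236 (Z = (74 - 78) + 240 = -4 + 240 = 236)
H(V) = V - V**3 (H(V) = V*(-V**2) + V = -V**3 + V = V - V**3)
H(11)*Z = (11 - 1*11**3)*236 = (11 - 1*1331)*236 = (11 - 1331)*236 = -1320*236 = -311520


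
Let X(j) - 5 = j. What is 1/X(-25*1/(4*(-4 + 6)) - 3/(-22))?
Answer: 88/177 ≈ 0.49718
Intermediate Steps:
X(j) = 5 + j
1/X(-25*1/(4*(-4 + 6)) - 3/(-22)) = 1/(5 + (-25*1/(4*(-4 + 6)) - 3/(-22))) = 1/(5 + (-25/(4*2) - 3*(-1/22))) = 1/(5 + (-25/8 + 3/22)) = 1/(5 - 263/88) = 1/(177/88) = 88/177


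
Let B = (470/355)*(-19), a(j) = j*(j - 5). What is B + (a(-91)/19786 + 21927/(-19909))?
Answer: -27769026347/1075703179 ≈ -25.815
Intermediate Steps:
a(j) = j*(-5 + j)
B = -1786/71 (B = (470*(1/355))*(-19) = (94/71)*(-19) = -1786/71 ≈ -25.155)
B + (a(-91)/19786 + 21927/(-19909)) = -1786/71 + (-91*(-5 - 91)/19786 + 21927/(-19909)) = -1786/71 + (-91*(-96)*(1/19786) + 21927*(-1/19909)) = -1786/71 + (8736*(1/19786) - 21927/19909) = -1786/71 + (336/761 - 21927/19909) = -1786/71 - 9997023/15150749 = -27769026347/1075703179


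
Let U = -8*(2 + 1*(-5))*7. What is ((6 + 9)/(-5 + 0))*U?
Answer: -504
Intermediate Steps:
U = 168 (U = -8*(2 - 5)*7 = -8*(-3)*7 = 24*7 = 168)
((6 + 9)/(-5 + 0))*U = ((6 + 9)/(-5 + 0))*168 = (15/(-5))*168 = (15*(-1/5))*168 = -3*168 = -504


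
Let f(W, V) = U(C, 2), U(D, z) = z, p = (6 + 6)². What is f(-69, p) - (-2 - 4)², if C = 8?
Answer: -34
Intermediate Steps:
p = 144 (p = 12² = 144)
f(W, V) = 2
f(-69, p) - (-2 - 4)² = 2 - (-2 - 4)² = 2 - 1*(-6)² = 2 - 1*36 = 2 - 36 = -34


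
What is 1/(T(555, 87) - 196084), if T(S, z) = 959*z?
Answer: -1/112651 ≈ -8.8770e-6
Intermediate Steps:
1/(T(555, 87) - 196084) = 1/(959*87 - 196084) = 1/(83433 - 196084) = 1/(-112651) = -1/112651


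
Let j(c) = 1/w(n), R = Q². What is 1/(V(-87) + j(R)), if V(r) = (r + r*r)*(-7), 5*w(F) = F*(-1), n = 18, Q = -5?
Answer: -18/942737 ≈ -1.9093e-5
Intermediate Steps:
w(F) = -F/5 (w(F) = (F*(-1))/5 = (-F)/5 = -F/5)
R = 25 (R = (-5)² = 25)
V(r) = -7*r - 7*r² (V(r) = (r + r²)*(-7) = -7*r - 7*r²)
j(c) = -5/18 (j(c) = 1/(-⅕*18) = 1/(-18/5) = -5/18)
1/(V(-87) + j(R)) = 1/(-7*(-87)*(1 - 87) - 5/18) = 1/(-7*(-87)*(-86) - 5/18) = 1/(-52374 - 5/18) = 1/(-942737/18) = -18/942737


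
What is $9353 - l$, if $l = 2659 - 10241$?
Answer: $16935$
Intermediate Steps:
$l = -7582$ ($l = 2659 - 10241 = -7582$)
$9353 - l = 9353 - -7582 = 9353 + 7582 = 16935$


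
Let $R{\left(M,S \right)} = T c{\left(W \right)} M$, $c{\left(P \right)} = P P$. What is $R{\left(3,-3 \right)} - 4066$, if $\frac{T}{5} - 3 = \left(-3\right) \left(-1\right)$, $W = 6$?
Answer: $-826$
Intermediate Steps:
$T = 30$ ($T = 15 + 5 \left(\left(-3\right) \left(-1\right)\right) = 15 + 5 \cdot 3 = 15 + 15 = 30$)
$c{\left(P \right)} = P^{2}$
$R{\left(M,S \right)} = 1080 M$ ($R{\left(M,S \right)} = 30 \cdot 6^{2} M = 30 \cdot 36 M = 1080 M$)
$R{\left(3,-3 \right)} - 4066 = 1080 \cdot 3 - 4066 = 3240 - 4066 = -826$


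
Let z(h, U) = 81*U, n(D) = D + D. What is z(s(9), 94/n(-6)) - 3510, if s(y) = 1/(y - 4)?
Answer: -8289/2 ≈ -4144.5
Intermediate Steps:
s(y) = 1/(-4 + y)
n(D) = 2*D
z(s(9), 94/n(-6)) - 3510 = 81*(94/((2*(-6)))) - 3510 = 81*(94/(-12)) - 3510 = 81*(94*(-1/12)) - 3510 = 81*(-47/6) - 3510 = -1269/2 - 3510 = -8289/2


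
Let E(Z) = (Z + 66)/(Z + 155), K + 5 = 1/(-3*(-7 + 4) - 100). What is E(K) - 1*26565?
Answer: -362580135/13649 ≈ -26565.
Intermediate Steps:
K = -456/91 (K = -5 + 1/(-3*(-7 + 4) - 100) = -5 + 1/(-3*(-3) - 100) = -5 + 1/(9 - 100) = -5 + 1/(-91) = -5 - 1/91 = -456/91 ≈ -5.0110)
E(Z) = (66 + Z)/(155 + Z)
E(K) - 1*26565 = (66 - 456/91)/(155 - 456/91) - 1*26565 = (5550/91)/(13649/91) - 26565 = (91/13649)*(5550/91) - 26565 = 5550/13649 - 26565 = -362580135/13649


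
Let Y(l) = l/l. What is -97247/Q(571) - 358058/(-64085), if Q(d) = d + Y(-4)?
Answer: -6027264819/36656620 ≈ -164.43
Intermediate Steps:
Y(l) = 1
Q(d) = 1 + d (Q(d) = d + 1 = 1 + d)
-97247/Q(571) - 358058/(-64085) = -97247/(1 + 571) - 358058/(-64085) = -97247/572 - 358058*(-1/64085) = -97247*1/572 + 358058/64085 = -97247/572 + 358058/64085 = -6027264819/36656620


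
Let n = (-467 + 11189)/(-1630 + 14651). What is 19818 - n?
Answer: 258039456/13021 ≈ 19817.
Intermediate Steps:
n = 10722/13021 ≈ 0.82344
19818 - n = 19818 - 1*10722/13021 = 19818 - 10722/13021 = 258039456/13021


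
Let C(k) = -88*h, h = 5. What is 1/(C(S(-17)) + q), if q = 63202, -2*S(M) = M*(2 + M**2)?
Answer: 1/62762 ≈ 1.5933e-5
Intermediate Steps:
S(M) = -M*(2 + M**2)/2
C(k) = -440 (C(k) = -88*5 = -440)
1/(C(S(-17)) + q) = 1/(-440 + 63202) = 1/62762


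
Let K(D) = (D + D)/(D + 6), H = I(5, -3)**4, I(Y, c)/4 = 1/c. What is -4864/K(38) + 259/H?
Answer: -699917/256 ≈ -2734.1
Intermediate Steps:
I(Y, c) = 4/c
H = 256/81 (H = (4/(-3))**4 = (4*(-1/3))**4 = (-4/3)**4 = 256/81 ≈ 3.1605)
K(D) = 2*D/(6 + D) (K(D) = (2*D)/(6 + D) = 2*D/(6 + D))
-4864/K(38) + 259/H = -4864/(2*38/(6 + 38)) + 259/(256/81) = -4864/(2*38/44) + 259*(81/256) = -4864/(2*38*(1/44)) + 20979/256 = -4864/19/11 + 20979/256 = -4864*11/19 + 20979/256 = -2816 + 20979/256 = -699917/256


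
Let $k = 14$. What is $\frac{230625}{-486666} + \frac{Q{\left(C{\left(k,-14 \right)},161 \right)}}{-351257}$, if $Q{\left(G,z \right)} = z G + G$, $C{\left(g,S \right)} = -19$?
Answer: $- \frac{8834520853}{18993871018} \approx -0.46512$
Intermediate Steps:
$Q{\left(G,z \right)} = G + G z$ ($Q{\left(G,z \right)} = G z + G = G + G z$)
$\frac{230625}{-486666} + \frac{Q{\left(C{\left(k,-14 \right)},161 \right)}}{-351257} = \frac{230625}{-486666} + \frac{\left(-19\right) \left(1 + 161\right)}{-351257} = 230625 \left(- \frac{1}{486666}\right) + \left(-19\right) 162 \left(- \frac{1}{351257}\right) = - \frac{25625}{54074} - - \frac{3078}{351257} = - \frac{25625}{54074} + \frac{3078}{351257} = - \frac{8834520853}{18993871018}$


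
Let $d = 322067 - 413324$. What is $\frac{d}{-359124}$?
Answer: $\frac{30419}{119708} \approx 0.25411$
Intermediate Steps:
$d = -91257$ ($d = 322067 - 413324 = -91257$)
$\frac{d}{-359124} = - \frac{91257}{-359124} = \left(-91257\right) \left(- \frac{1}{359124}\right) = \frac{30419}{119708}$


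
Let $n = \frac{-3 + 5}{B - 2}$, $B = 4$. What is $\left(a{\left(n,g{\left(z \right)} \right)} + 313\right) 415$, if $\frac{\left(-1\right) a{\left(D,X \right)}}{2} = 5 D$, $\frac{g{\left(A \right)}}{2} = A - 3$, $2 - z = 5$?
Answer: $125745$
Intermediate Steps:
$z = -3$ ($z = 2 - 5 = -3$)
$n = 1$ ($n = \frac{-3 + 5}{4 - 2} = \frac{2}{4 - 2} = \frac{2}{2} = 2 \cdot \frac{1}{2} = 1$)
$g{\left(A \right)} = -6 + 2 A$ ($g{\left(A \right)} = 2 \left(A - 3\right) = 2 \left(-3 + A\right) = -6 + 2 A$)
$a{\left(D,X \right)} = - 10 D$ ($a{\left(D,X \right)} = - 2 \cdot 5 D = - 10 D$)
$\left(a{\left(n,g{\left(z \right)} \right)} + 313\right) 415 = \left(\left(-10\right) 1 + 313\right) 415 = \left(-10 + 313\right) 415 = 303 \cdot 415 = 125745$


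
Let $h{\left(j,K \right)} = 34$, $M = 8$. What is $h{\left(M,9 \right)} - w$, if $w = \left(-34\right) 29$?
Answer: $1020$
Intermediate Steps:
$w = -986$
$h{\left(M,9 \right)} - w = 34 - -986 = 34 + 986 = 1020$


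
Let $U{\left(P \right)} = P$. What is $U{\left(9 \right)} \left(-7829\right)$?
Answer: $-70461$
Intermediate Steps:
$U{\left(9 \right)} \left(-7829\right) = 9 \left(-7829\right) = -70461$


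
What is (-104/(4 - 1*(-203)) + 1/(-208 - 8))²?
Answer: 6345361/24681024 ≈ 0.25709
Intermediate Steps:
(-104/(4 - 1*(-203)) + 1/(-208 - 8))² = (-104/(4 + 203) + 1/(-216))² = (-104/207 - 1/216)² = (-2519/4968)² = 6345361/24681024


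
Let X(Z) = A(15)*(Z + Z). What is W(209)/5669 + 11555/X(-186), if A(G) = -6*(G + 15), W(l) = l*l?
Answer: 598077011/75919248 ≈ 7.8778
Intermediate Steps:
W(l) = l**2
A(G) = -90 - 6*G (A(G) = -6*(15 + G) = -90 - 6*G)
X(Z) = -360*Z (X(Z) = (-90 - 6*15)*(Z + Z) = (-90 - 90)*(2*Z) = -360*Z)
W(209)/5669 + 11555/X(-186) = 209**2/5669 + 11555/((-360*(-186))) = 43681*(1/5669) + 11555/66960 = 43681/5669 + 11555*(1/66960) = 43681/5669 + 2311/13392 = 598077011/75919248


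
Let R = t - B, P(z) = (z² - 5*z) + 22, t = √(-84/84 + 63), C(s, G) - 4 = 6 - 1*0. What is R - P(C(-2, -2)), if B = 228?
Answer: -300 + √62 ≈ -292.13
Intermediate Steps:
C(s, G) = 10 (C(s, G) = 4 + (6 - 1*0) = 4 + (6 + 0) = 4 + 6 = 10)
t = √62 (t = √(-84*1/84 + 63) = √(-1 + 63) = √62 ≈ 7.8740)
P(z) = 22 + z² - 5*z
R = -228 + √62 (R = √62 - 1*228 = √62 - 228 = -228 + √62 ≈ -220.13)
R - P(C(-2, -2)) = (-228 + √62) - (22 + 10² - 5*10) = (-228 + √62) - (22 + 100 - 50) = (-228 + √62) - 1*72 = (-228 + √62) - 72 = -300 + √62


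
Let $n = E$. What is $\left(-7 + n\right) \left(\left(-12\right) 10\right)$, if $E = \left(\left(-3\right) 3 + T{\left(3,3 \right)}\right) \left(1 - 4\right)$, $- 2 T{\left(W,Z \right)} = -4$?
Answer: $-1680$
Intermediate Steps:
$T{\left(W,Z \right)} = 2$ ($T{\left(W,Z \right)} = \left(- \frac{1}{2}\right) \left(-4\right) = 2$)
$E = 21$ ($E = \left(\left(-3\right) 3 + 2\right) \left(1 - 4\right) = \left(-9 + 2\right) \left(-3\right) = \left(-7\right) \left(-3\right) = 21$)
$n = 21$
$\left(-7 + n\right) \left(\left(-12\right) 10\right) = \left(-7 + 21\right) \left(\left(-12\right) 10\right) = 14 \left(-120\right) = -1680$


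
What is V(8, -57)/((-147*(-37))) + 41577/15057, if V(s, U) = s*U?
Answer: 3480497/1299921 ≈ 2.6775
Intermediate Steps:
V(s, U) = U*s
V(8, -57)/((-147*(-37))) + 41577/15057 = (-57*8)/((-147*(-37))) + 41577/15057 = -456/5439 + 41577*(1/15057) = -456*1/5439 + 13859/5019 = -152/1813 + 13859/5019 = 3480497/1299921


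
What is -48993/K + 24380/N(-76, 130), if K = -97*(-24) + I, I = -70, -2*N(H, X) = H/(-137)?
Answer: -3771858607/42902 ≈ -87918.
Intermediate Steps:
N(H, X) = H/274 (N(H, X) = -H/(2*(-137)) = -H*(-1)/(2*137) = -(-1)*H/274 = H/274)
K = 2258 (K = -97*(-24) - 70 = 2328 - 70 = 2258)
-48993/K + 24380/N(-76, 130) = -48993/2258 + 24380/(((1/274)*(-76))) = -48993*1/2258 + 24380/(-38/137) = -48993/2258 + 24380*(-137/38) = -48993/2258 - 1670030/19 = -3771858607/42902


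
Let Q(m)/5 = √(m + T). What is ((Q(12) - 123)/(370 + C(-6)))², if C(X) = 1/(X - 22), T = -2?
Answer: 12057136/107308881 - 321440*√10/35769627 ≈ 0.083942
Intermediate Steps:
C(X) = 1/(-22 + X)
Q(m) = 5*√(-2 + m) (Q(m) = 5*√(m - 2) = 5*√(-2 + m))
((Q(12) - 123)/(370 + C(-6)))² = ((5*√(-2 + 12) - 123)/(370 + 1/(-22 - 6)))² = ((5*√10 - 123)/(370 + 1/(-28)))² = ((-123 + 5*√10)/(370 - 1/28))² = ((-123 + 5*√10)/(10359/28))² = ((-123 + 5*√10)*(28/10359))² = (-1148/3453 + 140*√10/10359)²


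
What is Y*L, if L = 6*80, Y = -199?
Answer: -95520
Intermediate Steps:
L = 480
Y*L = -199*480 = -95520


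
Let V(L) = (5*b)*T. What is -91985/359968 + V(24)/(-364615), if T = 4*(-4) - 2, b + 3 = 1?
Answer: -6720781003/26249946464 ≈ -0.25603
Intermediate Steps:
b = -2 (b = -3 + 1 = -2)
T = -18 (T = -16 - 2 = -18)
V(L) = 180 (V(L) = (5*(-2))*(-18) = -10*(-18) = 180)
-91985/359968 + V(24)/(-364615) = -91985/359968 + 180/(-364615) = -91985*1/359968 + 180*(-1/364615) = -91985/359968 - 36/72923 = -6720781003/26249946464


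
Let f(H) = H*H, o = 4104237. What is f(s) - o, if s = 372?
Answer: -3965853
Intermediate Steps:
f(H) = H**2
f(s) - o = 372**2 - 1*4104237 = 138384 - 4104237 = -3965853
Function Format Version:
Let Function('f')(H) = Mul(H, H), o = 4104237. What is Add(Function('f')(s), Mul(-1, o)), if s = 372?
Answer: -3965853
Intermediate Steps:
Function('f')(H) = Pow(H, 2)
Add(Function('f')(s), Mul(-1, o)) = Add(Pow(372, 2), Mul(-1, 4104237)) = Add(138384, -4104237) = -3965853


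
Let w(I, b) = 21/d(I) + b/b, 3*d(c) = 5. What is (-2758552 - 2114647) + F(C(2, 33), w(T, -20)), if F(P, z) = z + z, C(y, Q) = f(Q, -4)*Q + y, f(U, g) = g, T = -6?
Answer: -24365859/5 ≈ -4.8732e+6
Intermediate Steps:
d(c) = 5/3 (d(c) = (1/3)*5 = 5/3)
C(y, Q) = y - 4*Q (C(y, Q) = -4*Q + y = y - 4*Q)
w(I, b) = 68/5 (w(I, b) = 21/(5/3) + b/b = 21*(3/5) + 1 = 63/5 + 1 = 68/5)
F(P, z) = 2*z
(-2758552 - 2114647) + F(C(2, 33), w(T, -20)) = (-2758552 - 2114647) + 2*(68/5) = -4873199 + 136/5 = -24365859/5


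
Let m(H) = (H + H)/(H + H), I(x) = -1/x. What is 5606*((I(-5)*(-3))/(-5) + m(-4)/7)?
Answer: 257876/175 ≈ 1473.6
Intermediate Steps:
m(H) = 1 (m(H) = (2*H)/((2*H)) = (2*H)*(1/(2*H)) = 1)
5606*((I(-5)*(-3))/(-5) + m(-4)/7) = 5606*((-1/(-5)*(-3))/(-5) + 1/7) = 5606*((-1*(-1/5)*(-3))*(-1/5) + 1*(1/7)) = 5606*(((1/5)*(-3))*(-1/5) + 1/7) = 5606*(-3/5*(-1/5) + 1/7) = 5606*(3/25 + 1/7) = 5606*(46/175) = 257876/175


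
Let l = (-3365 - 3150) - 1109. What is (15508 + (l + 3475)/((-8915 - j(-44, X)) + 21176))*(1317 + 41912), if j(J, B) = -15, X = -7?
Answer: 914399304279/1364 ≈ 6.7038e+8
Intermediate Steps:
l = -7624 (l = -6515 - 1109 = -7624)
(15508 + (l + 3475)/((-8915 - j(-44, X)) + 21176))*(1317 + 41912) = (15508 + (-7624 + 3475)/((-8915 - 1*(-15)) + 21176))*(1317 + 41912) = (15508 - 4149/((-8915 + 15) + 21176))*43229 = (15508 - 4149/(-8900 + 21176))*43229 = (15508 - 4149/12276)*43229 = (15508 - 4149*1/12276)*43229 = (15508 - 461/1364)*43229 = (21152451/1364)*43229 = 914399304279/1364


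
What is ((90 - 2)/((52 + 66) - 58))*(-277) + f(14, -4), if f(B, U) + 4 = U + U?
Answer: -6274/15 ≈ -418.27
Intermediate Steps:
f(B, U) = -4 + 2*U (f(B, U) = -4 + (U + U) = -4 + 2*U)
((90 - 2)/((52 + 66) - 58))*(-277) + f(14, -4) = ((90 - 2)/((52 + 66) - 58))*(-277) + (-4 + 2*(-4)) = (88/(118 - 58))*(-277) + (-4 - 8) = (88/60)*(-277) - 12 = (88*(1/60))*(-277) - 12 = (22/15)*(-277) - 12 = -6094/15 - 12 = -6274/15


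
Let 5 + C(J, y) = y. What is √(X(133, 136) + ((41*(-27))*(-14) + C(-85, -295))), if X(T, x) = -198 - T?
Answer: √14867 ≈ 121.93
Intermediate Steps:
C(J, y) = -5 + y
√(X(133, 136) + ((41*(-27))*(-14) + C(-85, -295))) = √((-198 - 1*133) + ((41*(-27))*(-14) + (-5 - 295))) = √((-198 - 133) + (-1107*(-14) - 300)) = √(-331 + (15498 - 300)) = √(-331 + 15198) = √14867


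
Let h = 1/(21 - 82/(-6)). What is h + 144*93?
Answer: 1392771/104 ≈ 13392.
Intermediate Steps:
h = 3/104 (h = 1/(21 - 82*(-1/6)) = 1/(21 + 41/3) = 1/(104/3) = 3/104 ≈ 0.028846)
h + 144*93 = 3/104 + 144*93 = 3/104 + 13392 = 1392771/104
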